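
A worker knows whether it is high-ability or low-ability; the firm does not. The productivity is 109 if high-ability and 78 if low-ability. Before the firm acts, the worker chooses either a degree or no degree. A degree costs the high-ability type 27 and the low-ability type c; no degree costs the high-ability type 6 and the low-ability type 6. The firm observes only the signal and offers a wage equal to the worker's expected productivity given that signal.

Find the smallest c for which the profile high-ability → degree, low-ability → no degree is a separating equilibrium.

Under separation: degree → high-ability (pays 109); no degree → low-ability (pays 78).
High-ability: 109 − 27 = 82 ≥ 78 − 6 = 72. Holds regardless of c. ✓
Low-ability: 78 − 6 ≥ 109 − c, so c ≥ 109 − 72 = 37.

37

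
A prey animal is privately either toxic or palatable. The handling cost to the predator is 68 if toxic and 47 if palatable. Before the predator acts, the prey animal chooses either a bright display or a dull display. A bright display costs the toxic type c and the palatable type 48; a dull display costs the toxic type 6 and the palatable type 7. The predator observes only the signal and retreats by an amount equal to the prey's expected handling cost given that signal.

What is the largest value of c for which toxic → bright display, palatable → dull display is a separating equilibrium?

Under separation: bright display → toxic (pays 68); dull display → palatable (pays 47).
Palatable: 47 − 7 = 40 ≥ 68 − 48 = 20. Holds regardless of c. ✓
Toxic: 68 − c ≥ 47 − 6, so c ≤ 68 − 41 = 27.

27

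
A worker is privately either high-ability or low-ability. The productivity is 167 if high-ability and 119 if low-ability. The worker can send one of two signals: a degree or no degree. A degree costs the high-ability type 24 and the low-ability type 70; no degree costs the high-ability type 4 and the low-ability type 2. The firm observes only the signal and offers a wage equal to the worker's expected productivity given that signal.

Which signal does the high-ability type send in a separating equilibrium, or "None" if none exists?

degree

Try high-ability → degree, low-ability → no degree:
  Under separation the firm infers type exactly: degree → high-ability (pays 167), no degree → low-ability (pays 119).
  High-ability: degree gives 167 − 24 = 143; no degree gives 119 − 4 = 115. No deviation. ✓
  Low-ability: no degree gives 119 − 2 = 117; degree gives 167 − 70 = 97. No deviation. ✓
Both hold — the high-ability type sends degree.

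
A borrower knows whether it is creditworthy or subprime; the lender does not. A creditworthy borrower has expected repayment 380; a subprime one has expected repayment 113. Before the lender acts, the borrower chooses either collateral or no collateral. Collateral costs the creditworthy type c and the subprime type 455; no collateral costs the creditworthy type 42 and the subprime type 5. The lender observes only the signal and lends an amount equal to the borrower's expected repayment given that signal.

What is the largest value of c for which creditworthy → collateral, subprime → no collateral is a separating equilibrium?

309

Under separation: collateral → creditworthy (pays 380); no collateral → subprime (pays 113).
Subprime: 113 − 5 = 108 ≥ 380 − 455 = -75. Holds regardless of c. ✓
Creditworthy: 380 − c ≥ 113 − 42, so c ≤ 380 − 71 = 309.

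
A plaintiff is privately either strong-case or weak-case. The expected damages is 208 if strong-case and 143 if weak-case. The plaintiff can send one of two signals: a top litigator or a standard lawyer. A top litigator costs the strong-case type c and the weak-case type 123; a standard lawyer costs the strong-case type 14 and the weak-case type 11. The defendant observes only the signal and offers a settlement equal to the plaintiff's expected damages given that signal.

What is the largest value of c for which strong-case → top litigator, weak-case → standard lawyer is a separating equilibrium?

Under separation: top litigator → strong-case (pays 208); standard lawyer → weak-case (pays 143).
Weak-case: 143 − 11 = 132 ≥ 208 − 123 = 85. Holds regardless of c. ✓
Strong-case: 208 − c ≥ 143 − 14, so c ≤ 208 − 129 = 79.

79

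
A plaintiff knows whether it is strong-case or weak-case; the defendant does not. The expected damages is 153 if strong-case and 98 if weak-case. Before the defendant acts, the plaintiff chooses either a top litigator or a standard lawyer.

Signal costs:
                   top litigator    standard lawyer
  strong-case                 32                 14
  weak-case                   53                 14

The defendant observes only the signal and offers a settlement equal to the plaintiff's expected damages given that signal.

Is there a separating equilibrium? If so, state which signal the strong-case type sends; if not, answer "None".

Try strong-case → top litigator, weak-case → standard lawyer:
  If types separate, top litigator earns payment 153 and standard lawyer earns 98.
  Strong-case: top litigator gives 153 − 32 = 121; standard lawyer gives 98 − 14 = 84. No deviation. ✓
  Weak-case: standard lawyer gives 98 − 14 = 84; top litigator gives 153 − 53 = 100. Would deviate. ✗
Try strong-case → standard lawyer, weak-case → top litigator:
  If types separate, standard lawyer earns payment 153 and top litigator earns 98.
  Strong-case: standard lawyer gives 153 − 14 = 139; top litigator gives 98 − 32 = 66. No deviation. ✓
  Weak-case: top litigator gives 98 − 53 = 45; standard lawyer gives 153 − 14 = 139. Would deviate. ✗
Neither assignment is incentive-compatible.

None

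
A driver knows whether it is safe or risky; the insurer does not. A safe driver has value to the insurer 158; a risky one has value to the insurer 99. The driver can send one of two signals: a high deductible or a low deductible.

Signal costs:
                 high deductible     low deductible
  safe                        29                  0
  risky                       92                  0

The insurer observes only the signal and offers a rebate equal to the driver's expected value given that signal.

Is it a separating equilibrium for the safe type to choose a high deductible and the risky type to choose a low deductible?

If types separate, high deductible earns payment 158 and low deductible earns 99.
Safe: high deductible gives 158 − 29 = 129; low deductible gives 99 − 0 = 99. No deviation. ✓
Risky: low deductible gives 99 − 0 = 99; high deductible gives 158 − 92 = 66. No deviation. ✓
Neither type gains from mimicking the other.

Yes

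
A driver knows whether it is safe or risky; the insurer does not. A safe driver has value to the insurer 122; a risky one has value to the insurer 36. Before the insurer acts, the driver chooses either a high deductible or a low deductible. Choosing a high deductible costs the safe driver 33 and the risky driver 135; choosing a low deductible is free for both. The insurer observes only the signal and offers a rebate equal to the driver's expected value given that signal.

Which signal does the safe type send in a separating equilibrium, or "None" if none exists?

Try safe → high deductible, risky → low deductible:
  If types separate, high deductible earns payment 122 and low deductible earns 36.
  Safe: high deductible gives 122 − 33 = 89; low deductible gives 36 − 0 = 36. No deviation. ✓
  Risky: low deductible gives 36 − 0 = 36; high deductible gives 122 − 135 = -13. No deviation. ✓
Both hold — the safe type sends high deductible.

high deductible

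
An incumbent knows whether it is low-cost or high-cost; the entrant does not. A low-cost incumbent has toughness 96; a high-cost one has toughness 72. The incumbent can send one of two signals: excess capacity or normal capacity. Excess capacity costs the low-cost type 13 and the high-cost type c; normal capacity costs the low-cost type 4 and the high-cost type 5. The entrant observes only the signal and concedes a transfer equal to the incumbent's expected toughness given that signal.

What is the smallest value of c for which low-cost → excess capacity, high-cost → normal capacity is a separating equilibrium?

Under separation: excess capacity → low-cost (pays 96); normal capacity → high-cost (pays 72).
Low-cost: 96 − 13 = 83 ≥ 72 − 4 = 68. Holds regardless of c. ✓
High-cost: 72 − 5 ≥ 96 − c, so c ≥ 96 − 67 = 29.

29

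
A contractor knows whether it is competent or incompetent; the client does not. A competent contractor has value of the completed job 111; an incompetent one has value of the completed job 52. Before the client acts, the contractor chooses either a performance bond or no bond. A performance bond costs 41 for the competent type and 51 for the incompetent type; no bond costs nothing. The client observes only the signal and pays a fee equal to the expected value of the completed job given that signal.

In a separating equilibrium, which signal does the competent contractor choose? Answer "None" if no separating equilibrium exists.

Try competent → bond, incompetent → no bond:
  Under separation the client infers type exactly: bond → competent (pays 111), no bond → incompetent (pays 52).
  Competent: bond gives 111 − 41 = 70; no bond gives 52 − 0 = 52. No deviation. ✓
  Incompetent: no bond gives 52 − 0 = 52; bond gives 111 − 51 = 60. Would deviate. ✗
Try competent → no bond, incompetent → bond:
  Under separation the client infers type exactly: no bond → competent (pays 111), bond → incompetent (pays 52).
  Competent: no bond gives 111 − 0 = 111; bond gives 52 − 41 = 11. No deviation. ✓
  Incompetent: bond gives 52 − 51 = 1; no bond gives 111 − 0 = 111. Would deviate. ✗
Neither assignment is incentive-compatible.

None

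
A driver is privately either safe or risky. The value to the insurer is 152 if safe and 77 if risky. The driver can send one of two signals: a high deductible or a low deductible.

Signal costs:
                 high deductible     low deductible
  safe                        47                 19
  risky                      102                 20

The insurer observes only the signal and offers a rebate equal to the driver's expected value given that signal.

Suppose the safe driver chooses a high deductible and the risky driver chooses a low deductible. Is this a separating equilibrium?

Yes

If types separate, high deductible earns payment 152 and low deductible earns 77.
Safe: high deductible gives 152 − 47 = 105; low deductible gives 77 − 19 = 58. No deviation. ✓
Risky: low deductible gives 77 − 20 = 57; high deductible gives 152 − 102 = 50. No deviation. ✓
Both incentive constraints hold.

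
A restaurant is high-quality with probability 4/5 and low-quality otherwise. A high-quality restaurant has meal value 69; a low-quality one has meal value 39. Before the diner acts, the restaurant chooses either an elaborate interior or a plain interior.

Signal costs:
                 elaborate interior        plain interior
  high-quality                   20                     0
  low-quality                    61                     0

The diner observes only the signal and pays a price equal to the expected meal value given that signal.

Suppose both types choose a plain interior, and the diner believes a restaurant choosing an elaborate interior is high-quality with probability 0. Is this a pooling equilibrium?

Yes

At the pooled signal (plain interior) the diner holds the prior 4/5 and pays 4/5·69 + 1/5·39 = 63. Off-path (elaborate interior) belief 0 gives 0·69 + 1·39 = 39.
High-quality: plain interior gives 63 − 0 = 63; elaborate interior gives 39 − 20 = 19. Stays. ✓
Low-quality: plain interior gives 63 − 0 = 63; elaborate interior gives 39 − 61 = -22. Stays. ✓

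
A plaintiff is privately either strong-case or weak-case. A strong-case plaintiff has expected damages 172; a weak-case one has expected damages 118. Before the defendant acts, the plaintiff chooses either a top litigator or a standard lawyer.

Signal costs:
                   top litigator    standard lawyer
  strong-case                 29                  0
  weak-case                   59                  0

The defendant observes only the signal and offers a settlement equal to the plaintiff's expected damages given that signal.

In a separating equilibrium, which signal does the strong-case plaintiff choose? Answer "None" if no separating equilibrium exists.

Try strong-case → top litigator, weak-case → standard lawyer:
  If types separate, top litigator earns payment 172 and standard lawyer earns 118.
  Strong-case: top litigator gives 172 − 29 = 143; standard lawyer gives 118 − 0 = 118. No deviation. ✓
  Weak-case: standard lawyer gives 118 − 0 = 118; top litigator gives 172 − 59 = 113. No deviation. ✓
Both hold — the strong-case type sends top litigator.

top litigator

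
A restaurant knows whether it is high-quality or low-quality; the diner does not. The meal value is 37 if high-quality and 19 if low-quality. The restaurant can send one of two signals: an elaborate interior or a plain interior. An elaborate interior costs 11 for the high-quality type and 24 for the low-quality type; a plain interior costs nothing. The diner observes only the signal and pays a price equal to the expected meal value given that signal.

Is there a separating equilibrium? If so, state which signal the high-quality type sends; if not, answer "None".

elaborate interior

Try high-quality → elaborate interior, low-quality → plain interior:
  Under separation the diner infers type exactly: elaborate interior → high-quality (pays 37), plain interior → low-quality (pays 19).
  High-quality: elaborate interior gives 37 − 11 = 26; plain interior gives 19 − 0 = 19. No deviation. ✓
  Low-quality: plain interior gives 19 − 0 = 19; elaborate interior gives 37 − 24 = 13. No deviation. ✓
Both hold — the high-quality type sends elaborate interior.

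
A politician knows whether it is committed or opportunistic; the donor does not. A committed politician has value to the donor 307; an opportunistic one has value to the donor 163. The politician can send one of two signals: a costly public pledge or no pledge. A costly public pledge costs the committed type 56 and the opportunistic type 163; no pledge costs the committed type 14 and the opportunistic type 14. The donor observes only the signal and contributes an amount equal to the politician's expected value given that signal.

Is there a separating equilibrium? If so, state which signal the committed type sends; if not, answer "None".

Try committed → pledge, opportunistic → no pledge:
  If types separate, pledge earns payment 307 and no pledge earns 163.
  Committed: pledge gives 307 − 56 = 251; no pledge gives 163 − 14 = 149. No deviation. ✓
  Opportunistic: no pledge gives 163 − 14 = 149; pledge gives 307 − 163 = 144. No deviation. ✓
Both hold — the committed type sends pledge.

pledge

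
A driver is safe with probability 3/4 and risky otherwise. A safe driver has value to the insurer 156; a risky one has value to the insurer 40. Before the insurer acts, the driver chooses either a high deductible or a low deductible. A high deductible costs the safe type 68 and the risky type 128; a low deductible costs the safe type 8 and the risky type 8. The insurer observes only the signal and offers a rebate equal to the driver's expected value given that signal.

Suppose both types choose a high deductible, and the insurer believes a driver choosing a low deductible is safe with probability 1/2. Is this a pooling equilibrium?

At the pooled signal (high deductible) the insurer holds the prior 3/4 and pays 3/4·156 + 1/4·40 = 127. Off-path (low deductible) belief 1/2 gives 1/2·156 + 1/2·40 = 98.
Safe: high deductible gives 127 − 68 = 59; low deductible gives 98 − 8 = 90. Deviates. ✗
Risky: high deductible gives 127 − 128 = -1; low deductible gives 98 − 8 = 90. Deviates. ✗

No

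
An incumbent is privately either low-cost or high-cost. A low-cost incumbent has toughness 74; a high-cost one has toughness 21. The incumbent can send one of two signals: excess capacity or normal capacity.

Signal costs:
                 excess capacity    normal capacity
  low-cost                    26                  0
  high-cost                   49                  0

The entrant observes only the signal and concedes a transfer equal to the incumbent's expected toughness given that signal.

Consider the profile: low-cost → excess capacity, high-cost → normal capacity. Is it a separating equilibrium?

Under separation the entrant infers type exactly: excess capacity → low-cost (pays 74), normal capacity → high-cost (pays 21).
Low-cost: excess capacity gives 74 − 26 = 48; normal capacity gives 21 − 0 = 21. No deviation. ✓
High-cost: normal capacity gives 21 − 0 = 21; excess capacity gives 74 − 49 = 25. Would deviate. ✗

No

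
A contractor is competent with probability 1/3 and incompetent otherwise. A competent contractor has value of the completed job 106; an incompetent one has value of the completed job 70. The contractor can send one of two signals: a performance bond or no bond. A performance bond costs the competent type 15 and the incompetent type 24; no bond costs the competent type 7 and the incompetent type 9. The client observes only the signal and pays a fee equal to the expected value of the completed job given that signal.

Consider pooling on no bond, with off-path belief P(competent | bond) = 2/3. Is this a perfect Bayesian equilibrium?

At the pooled signal (no bond) the client holds the prior 1/3 and pays 1/3·106 + 2/3·70 = 82. Off-path (bond) belief 2/3 gives 2/3·106 + 1/3·70 = 94.
Competent: no bond gives 82 − 7 = 75; bond gives 94 − 15 = 79. Deviates. ✗
Incompetent: no bond gives 82 − 9 = 73; bond gives 94 − 24 = 70. Stays. ✓

No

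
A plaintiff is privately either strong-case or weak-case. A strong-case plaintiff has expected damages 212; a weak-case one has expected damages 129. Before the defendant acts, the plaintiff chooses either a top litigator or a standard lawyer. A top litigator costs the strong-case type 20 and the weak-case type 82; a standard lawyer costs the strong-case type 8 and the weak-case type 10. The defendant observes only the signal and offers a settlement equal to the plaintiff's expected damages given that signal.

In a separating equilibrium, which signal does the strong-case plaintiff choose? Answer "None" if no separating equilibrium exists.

None

Try strong-case → top litigator, weak-case → standard lawyer:
  If types separate, top litigator earns payment 212 and standard lawyer earns 129.
  Strong-case: top litigator gives 212 − 20 = 192; standard lawyer gives 129 − 8 = 121. No deviation. ✓
  Weak-case: standard lawyer gives 129 − 10 = 119; top litigator gives 212 − 82 = 130. Would deviate. ✗
Try strong-case → standard lawyer, weak-case → top litigator:
  If types separate, standard lawyer earns payment 212 and top litigator earns 129.
  Strong-case: standard lawyer gives 212 − 8 = 204; top litigator gives 129 − 20 = 109. No deviation. ✓
  Weak-case: top litigator gives 129 − 82 = 47; standard lawyer gives 212 − 10 = 202. Would deviate. ✗
Neither assignment is incentive-compatible.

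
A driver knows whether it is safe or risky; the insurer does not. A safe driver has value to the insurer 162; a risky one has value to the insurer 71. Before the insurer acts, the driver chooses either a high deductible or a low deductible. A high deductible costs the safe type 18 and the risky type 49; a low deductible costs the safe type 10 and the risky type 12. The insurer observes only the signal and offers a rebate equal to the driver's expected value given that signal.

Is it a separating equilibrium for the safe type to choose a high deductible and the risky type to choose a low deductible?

Under separation the insurer infers type exactly: high deductible → safe (pays 162), low deductible → risky (pays 71).
Safe: high deductible gives 162 − 18 = 144; low deductible gives 71 − 10 = 61. No deviation. ✓
Risky: low deductible gives 71 − 12 = 59; high deductible gives 162 − 49 = 113. Would deviate. ✗

No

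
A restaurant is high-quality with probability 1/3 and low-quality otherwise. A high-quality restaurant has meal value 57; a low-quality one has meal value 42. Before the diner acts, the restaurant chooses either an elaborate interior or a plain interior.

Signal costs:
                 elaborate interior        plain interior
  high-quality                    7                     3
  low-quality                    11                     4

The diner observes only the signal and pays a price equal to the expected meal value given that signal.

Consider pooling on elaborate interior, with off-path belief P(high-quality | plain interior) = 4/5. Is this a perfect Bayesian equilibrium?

At the pooled signal (elaborate interior) the diner holds the prior 1/3 and pays 1/3·57 + 2/3·42 = 47. Off-path (plain interior) belief 4/5 gives 4/5·57 + 1/5·42 = 54.
High-quality: elaborate interior gives 47 − 7 = 40; plain interior gives 54 − 3 = 51. Deviates. ✗
Low-quality: elaborate interior gives 47 − 11 = 36; plain interior gives 54 − 4 = 50. Deviates. ✗

No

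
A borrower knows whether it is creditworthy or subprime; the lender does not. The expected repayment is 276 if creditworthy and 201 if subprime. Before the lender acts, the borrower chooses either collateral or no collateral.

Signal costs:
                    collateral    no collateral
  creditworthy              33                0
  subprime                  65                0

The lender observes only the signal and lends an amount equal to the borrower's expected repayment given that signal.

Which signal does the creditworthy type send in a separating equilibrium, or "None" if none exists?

None

Try creditworthy → collateral, subprime → no collateral:
  If types separate, collateral earns payment 276 and no collateral earns 201.
  Creditworthy: collateral gives 276 − 33 = 243; no collateral gives 201 − 0 = 201. No deviation. ✓
  Subprime: no collateral gives 201 − 0 = 201; collateral gives 276 − 65 = 211. Would deviate. ✗
Try creditworthy → no collateral, subprime → collateral:
  If types separate, no collateral earns payment 276 and collateral earns 201.
  Creditworthy: no collateral gives 276 − 0 = 276; collateral gives 201 − 33 = 168. No deviation. ✓
  Subprime: collateral gives 201 − 65 = 136; no collateral gives 276 − 0 = 276. Would deviate. ✗
Neither assignment is incentive-compatible.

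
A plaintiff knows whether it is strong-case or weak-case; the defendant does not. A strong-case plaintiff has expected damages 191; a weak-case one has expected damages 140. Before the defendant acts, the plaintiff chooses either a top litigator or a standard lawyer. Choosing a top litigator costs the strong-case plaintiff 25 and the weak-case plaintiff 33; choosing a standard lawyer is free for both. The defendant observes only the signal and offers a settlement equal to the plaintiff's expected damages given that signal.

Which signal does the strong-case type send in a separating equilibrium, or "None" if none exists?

Try strong-case → top litigator, weak-case → standard lawyer:
  Under separation the defendant infers type exactly: top litigator → strong-case (pays 191), standard lawyer → weak-case (pays 140).
  Strong-case: top litigator gives 191 − 25 = 166; standard lawyer gives 140 − 0 = 140. No deviation. ✓
  Weak-case: standard lawyer gives 140 − 0 = 140; top litigator gives 191 − 33 = 158. Would deviate. ✗
Try strong-case → standard lawyer, weak-case → top litigator:
  Under separation the defendant infers type exactly: standard lawyer → strong-case (pays 191), top litigator → weak-case (pays 140).
  Strong-case: standard lawyer gives 191 − 0 = 191; top litigator gives 140 − 25 = 115. No deviation. ✓
  Weak-case: top litigator gives 140 − 33 = 107; standard lawyer gives 191 − 0 = 191. Would deviate. ✗
Neither assignment is incentive-compatible.

None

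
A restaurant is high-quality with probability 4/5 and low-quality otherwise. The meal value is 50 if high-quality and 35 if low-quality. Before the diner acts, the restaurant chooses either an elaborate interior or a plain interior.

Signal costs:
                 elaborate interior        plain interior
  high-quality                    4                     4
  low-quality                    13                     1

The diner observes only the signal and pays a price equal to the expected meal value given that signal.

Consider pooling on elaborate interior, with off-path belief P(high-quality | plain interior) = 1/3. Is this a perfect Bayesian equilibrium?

No

On the equilibrium path (elaborate interior) the diner holds the prior 4/5 and pays 4/5·50 + 1/5·35 = 47. Off-path (plain interior) belief 1/3 gives 1/3·50 + 2/3·35 = 40.
High-quality: elaborate interior gives 47 − 4 = 43; plain interior gives 40 − 4 = 36. Stays. ✓
Low-quality: elaborate interior gives 47 − 13 = 34; plain interior gives 40 − 1 = 39. Deviates. ✗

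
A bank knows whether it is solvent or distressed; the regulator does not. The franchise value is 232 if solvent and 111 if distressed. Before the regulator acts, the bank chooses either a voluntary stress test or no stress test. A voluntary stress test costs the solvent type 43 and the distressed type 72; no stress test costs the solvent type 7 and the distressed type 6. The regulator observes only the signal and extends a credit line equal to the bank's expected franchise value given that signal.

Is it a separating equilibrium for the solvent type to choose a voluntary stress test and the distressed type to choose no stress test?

No

If types separate, stress test earns payment 232 and no stress test earns 111.
Solvent: stress test gives 232 − 43 = 189; no stress test gives 111 − 7 = 104. No deviation. ✓
Distressed: no stress test gives 111 − 6 = 105; stress test gives 232 − 72 = 160. Would deviate. ✗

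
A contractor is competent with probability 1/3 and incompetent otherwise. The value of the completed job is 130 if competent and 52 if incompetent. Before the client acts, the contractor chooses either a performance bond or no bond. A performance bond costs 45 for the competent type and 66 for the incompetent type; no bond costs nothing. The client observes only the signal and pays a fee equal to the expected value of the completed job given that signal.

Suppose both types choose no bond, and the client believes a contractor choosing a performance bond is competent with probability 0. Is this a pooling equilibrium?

At the pooled signal (no bond) the client holds the prior 1/3 and pays 1/3·130 + 2/3·52 = 78. Off-path (bond) belief 0 gives 0·130 + 1·52 = 52.
Competent: no bond gives 78 − 0 = 78; bond gives 52 − 45 = 7. Stays. ✓
Incompetent: no bond gives 78 − 0 = 78; bond gives 52 − 66 = -14. Stays. ✓

Yes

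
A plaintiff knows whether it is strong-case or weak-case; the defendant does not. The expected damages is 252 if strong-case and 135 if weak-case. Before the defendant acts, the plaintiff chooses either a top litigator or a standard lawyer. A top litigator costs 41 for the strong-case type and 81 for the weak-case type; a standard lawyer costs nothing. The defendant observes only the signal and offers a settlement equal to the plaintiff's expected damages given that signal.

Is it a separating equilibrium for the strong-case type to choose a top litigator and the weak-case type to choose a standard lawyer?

No

Under separation the defendant infers type exactly: top litigator → strong-case (pays 252), standard lawyer → weak-case (pays 135).
Strong-case: top litigator gives 252 − 41 = 211; standard lawyer gives 135 − 0 = 135. No deviation. ✓
Weak-case: standard lawyer gives 135 − 0 = 135; top litigator gives 252 − 81 = 171. Would deviate. ✗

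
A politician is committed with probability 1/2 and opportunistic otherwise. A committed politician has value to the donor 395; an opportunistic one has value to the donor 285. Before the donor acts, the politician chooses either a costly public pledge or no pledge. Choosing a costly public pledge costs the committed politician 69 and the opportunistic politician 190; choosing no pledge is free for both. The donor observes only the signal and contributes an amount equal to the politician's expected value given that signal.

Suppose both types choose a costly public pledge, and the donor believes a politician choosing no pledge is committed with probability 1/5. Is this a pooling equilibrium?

At the pooled signal (pledge) the donor holds the prior 1/2 and pays 1/2·395 + 1/2·285 = 340. Off-path (no pledge) belief 1/5 gives 1/5·395 + 4/5·285 = 307.
Committed: pledge gives 340 − 69 = 271; no pledge gives 307 − 0 = 307. Deviates. ✗
Opportunistic: pledge gives 340 − 190 = 150; no pledge gives 307 − 0 = 307. Deviates. ✗

No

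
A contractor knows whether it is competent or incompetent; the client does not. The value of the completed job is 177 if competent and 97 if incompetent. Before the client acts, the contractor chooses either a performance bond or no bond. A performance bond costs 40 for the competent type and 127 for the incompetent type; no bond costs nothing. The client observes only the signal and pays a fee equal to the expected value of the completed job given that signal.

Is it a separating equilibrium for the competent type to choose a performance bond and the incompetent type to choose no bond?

Yes

Under separation the client infers type exactly: bond → competent (pays 177), no bond → incompetent (pays 97).
Competent: bond gives 177 − 40 = 137; no bond gives 97 − 0 = 97. No deviation. ✓
Incompetent: no bond gives 97 − 0 = 97; bond gives 177 − 127 = 50. No deviation. ✓
Neither type gains from mimicking the other.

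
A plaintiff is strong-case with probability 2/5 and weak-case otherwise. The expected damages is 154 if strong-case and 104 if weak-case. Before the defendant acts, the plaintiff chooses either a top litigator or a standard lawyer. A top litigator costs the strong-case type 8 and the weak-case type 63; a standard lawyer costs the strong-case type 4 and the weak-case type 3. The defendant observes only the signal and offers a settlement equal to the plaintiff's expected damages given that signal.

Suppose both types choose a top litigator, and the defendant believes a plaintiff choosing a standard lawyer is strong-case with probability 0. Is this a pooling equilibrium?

At the pooled signal (top litigator) the defendant holds the prior 2/5 and pays 2/5·154 + 3/5·104 = 124. Off-path (standard lawyer) belief 0 gives 0·154 + 1·104 = 104.
Strong-case: top litigator gives 124 − 8 = 116; standard lawyer gives 104 − 4 = 100. Stays. ✓
Weak-case: top litigator gives 124 − 63 = 61; standard lawyer gives 104 − 3 = 101. Deviates. ✗

No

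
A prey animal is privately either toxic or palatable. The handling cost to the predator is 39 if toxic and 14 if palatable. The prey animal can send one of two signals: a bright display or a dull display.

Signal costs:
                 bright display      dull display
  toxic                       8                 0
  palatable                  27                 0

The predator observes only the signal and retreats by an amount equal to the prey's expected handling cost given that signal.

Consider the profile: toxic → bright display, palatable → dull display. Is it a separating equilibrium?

Yes

Under separation the predator infers type exactly: bright display → toxic (pays 39), dull display → palatable (pays 14).
Toxic: bright display gives 39 − 8 = 31; dull display gives 14 − 0 = 14. No deviation. ✓
Palatable: dull display gives 14 − 0 = 14; bright display gives 39 − 27 = 12. No deviation. ✓
Neither type gains from mimicking the other.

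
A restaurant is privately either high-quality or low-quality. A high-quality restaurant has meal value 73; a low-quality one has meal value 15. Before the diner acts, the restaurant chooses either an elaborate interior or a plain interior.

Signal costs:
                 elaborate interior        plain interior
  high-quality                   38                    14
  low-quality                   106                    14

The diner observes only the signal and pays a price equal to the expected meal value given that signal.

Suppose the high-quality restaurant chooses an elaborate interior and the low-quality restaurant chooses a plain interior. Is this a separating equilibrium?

Yes

If types separate, elaborate interior earns payment 73 and plain interior earns 15.
High-quality: elaborate interior gives 73 − 38 = 35; plain interior gives 15 − 14 = 1. No deviation. ✓
Low-quality: plain interior gives 15 − 14 = 1; elaborate interior gives 73 − 106 = -33. No deviation. ✓
Neither type gains from mimicking the other.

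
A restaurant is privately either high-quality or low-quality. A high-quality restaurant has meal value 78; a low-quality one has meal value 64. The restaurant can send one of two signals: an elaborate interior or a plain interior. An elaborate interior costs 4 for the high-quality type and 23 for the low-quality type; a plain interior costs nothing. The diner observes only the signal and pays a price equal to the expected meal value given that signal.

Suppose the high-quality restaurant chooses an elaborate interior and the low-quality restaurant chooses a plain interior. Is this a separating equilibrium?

Yes

Under separation the diner infers type exactly: elaborate interior → high-quality (pays 78), plain interior → low-quality (pays 64).
High-quality: elaborate interior gives 78 − 4 = 74; plain interior gives 64 − 0 = 64. No deviation. ✓
Low-quality: plain interior gives 64 − 0 = 64; elaborate interior gives 78 − 23 = 55. No deviation. ✓
Both incentive constraints hold.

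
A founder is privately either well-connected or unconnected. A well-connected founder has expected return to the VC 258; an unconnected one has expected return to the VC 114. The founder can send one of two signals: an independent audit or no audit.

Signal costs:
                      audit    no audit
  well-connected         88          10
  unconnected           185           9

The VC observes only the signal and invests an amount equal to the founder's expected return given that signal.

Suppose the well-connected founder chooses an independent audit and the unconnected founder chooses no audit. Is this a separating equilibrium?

Yes

If types separate, audit earns payment 258 and no audit earns 114.
Well-connected: audit gives 258 − 88 = 170; no audit gives 114 − 10 = 104. No deviation. ✓
Unconnected: no audit gives 114 − 9 = 105; audit gives 258 − 185 = 73. No deviation. ✓
Both incentive constraints hold.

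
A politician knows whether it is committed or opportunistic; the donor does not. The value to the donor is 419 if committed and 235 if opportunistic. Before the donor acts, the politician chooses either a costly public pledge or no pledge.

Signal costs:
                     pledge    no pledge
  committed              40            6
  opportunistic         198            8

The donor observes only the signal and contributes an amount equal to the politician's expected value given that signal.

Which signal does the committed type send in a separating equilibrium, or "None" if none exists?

pledge

Try committed → pledge, opportunistic → no pledge:
  Under separation the donor infers type exactly: pledge → committed (pays 419), no pledge → opportunistic (pays 235).
  Committed: pledge gives 419 − 40 = 379; no pledge gives 235 − 6 = 229. No deviation. ✓
  Opportunistic: no pledge gives 235 − 8 = 227; pledge gives 419 − 198 = 221. No deviation. ✓
Both hold — the committed type sends pledge.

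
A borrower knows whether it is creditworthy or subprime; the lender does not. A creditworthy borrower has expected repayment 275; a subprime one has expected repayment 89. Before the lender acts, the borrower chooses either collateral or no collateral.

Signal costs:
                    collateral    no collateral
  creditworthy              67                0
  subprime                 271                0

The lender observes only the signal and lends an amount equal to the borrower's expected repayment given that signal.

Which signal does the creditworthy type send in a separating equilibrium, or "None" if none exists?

collateral

Try creditworthy → collateral, subprime → no collateral:
  If types separate, collateral earns payment 275 and no collateral earns 89.
  Creditworthy: collateral gives 275 − 67 = 208; no collateral gives 89 − 0 = 89. No deviation. ✓
  Subprime: no collateral gives 89 − 0 = 89; collateral gives 275 − 271 = 4. No deviation. ✓
Both hold — the creditworthy type sends collateral.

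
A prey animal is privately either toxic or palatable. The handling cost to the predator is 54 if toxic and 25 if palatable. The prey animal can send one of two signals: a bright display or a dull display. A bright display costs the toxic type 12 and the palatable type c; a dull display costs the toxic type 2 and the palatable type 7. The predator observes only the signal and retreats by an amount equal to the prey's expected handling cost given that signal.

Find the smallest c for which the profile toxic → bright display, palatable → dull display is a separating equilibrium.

Under separation: bright display → toxic (pays 54); dull display → palatable (pays 25).
Toxic: 54 − 12 = 42 ≥ 25 − 2 = 23. Holds regardless of c. ✓
Palatable: 25 − 7 ≥ 54 − c, so c ≥ 54 − 18 = 36.

36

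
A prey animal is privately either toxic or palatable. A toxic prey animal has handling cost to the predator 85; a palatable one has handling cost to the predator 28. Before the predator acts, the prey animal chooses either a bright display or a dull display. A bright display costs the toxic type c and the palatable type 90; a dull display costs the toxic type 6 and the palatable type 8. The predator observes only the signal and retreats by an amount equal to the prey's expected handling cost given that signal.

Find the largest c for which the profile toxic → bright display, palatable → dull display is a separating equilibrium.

Under separation: bright display → toxic (pays 85); dull display → palatable (pays 28).
Palatable: 28 − 8 = 20 ≥ 85 − 90 = -5. Holds regardless of c. ✓
Toxic: 85 − c ≥ 28 − 6, so c ≤ 85 − 22 = 63.

63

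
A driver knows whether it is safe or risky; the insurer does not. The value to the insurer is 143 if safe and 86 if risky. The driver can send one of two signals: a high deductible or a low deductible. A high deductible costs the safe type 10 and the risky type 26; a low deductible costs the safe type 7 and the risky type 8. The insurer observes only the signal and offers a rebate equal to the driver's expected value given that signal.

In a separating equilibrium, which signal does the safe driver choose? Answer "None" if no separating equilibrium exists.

Try safe → high deductible, risky → low deductible:
  If types separate, high deductible earns payment 143 and low deductible earns 86.
  Safe: high deductible gives 143 − 10 = 133; low deductible gives 86 − 7 = 79. No deviation. ✓
  Risky: low deductible gives 86 − 8 = 78; high deductible gives 143 − 26 = 117. Would deviate. ✗
Try safe → low deductible, risky → high deductible:
  If types separate, low deductible earns payment 143 and high deductible earns 86.
  Safe: low deductible gives 143 − 7 = 136; high deductible gives 86 − 10 = 76. No deviation. ✓
  Risky: high deductible gives 86 − 26 = 60; low deductible gives 143 − 8 = 135. Would deviate. ✗
Neither assignment is incentive-compatible.

None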